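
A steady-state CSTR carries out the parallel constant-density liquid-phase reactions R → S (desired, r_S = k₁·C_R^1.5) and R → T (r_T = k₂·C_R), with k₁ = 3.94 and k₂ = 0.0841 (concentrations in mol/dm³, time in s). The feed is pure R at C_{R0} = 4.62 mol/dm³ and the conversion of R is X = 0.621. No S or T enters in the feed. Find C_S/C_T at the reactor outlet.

62.0

Exit C_R = C_{R0}(1−X) = 4.62×0.379 = 1.751 mol/dm³.
In a CSTR the entire volume is at exit conditions, so r_S = 3.94×1.751^1.5 = 9.129 and r_T = 0.0841×1.751 = 0.1473.
Overall selectivity = C_S/C_T = r_Sτ/(r_Tτ) = r_S/r_T = 62.0.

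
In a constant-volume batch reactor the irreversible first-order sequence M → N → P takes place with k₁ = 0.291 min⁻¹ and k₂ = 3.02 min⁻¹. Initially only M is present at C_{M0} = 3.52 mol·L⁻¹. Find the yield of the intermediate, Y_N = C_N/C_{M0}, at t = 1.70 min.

For first-order series with pure M initially, C_N(t) = k₁C_{M0}/(k₂−k₁)·(e^(−k₁t) − e^(−k₂t)).
e^(−k₁t) = e^(−0.291×1.70) = e^(−0.4947) = 0.6098; e^(−k₂t) = e^(−5.134) = 0.005893.
C_N = 0.291×3.52/(3.02−0.291) × (0.6098−0.005893) = 0.3753×0.6039 = 0.2267 mol·L⁻¹.
Y_N = C_N/C_{M0} = 0.2267/3.52 = 0.0644.

0.0644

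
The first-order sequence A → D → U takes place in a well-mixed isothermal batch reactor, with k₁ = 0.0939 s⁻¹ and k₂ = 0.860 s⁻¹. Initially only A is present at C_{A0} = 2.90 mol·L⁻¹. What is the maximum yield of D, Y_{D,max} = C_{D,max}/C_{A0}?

0.0832

For a first-order series the maximum intermediate yield is C_{D,max}/C_{A0} = (k₁/k₂)^[k₂/(k₂−k₁)].
= (0.0939/0.860)^(0.860/(0.860−0.0939)) = (0.1092)^(1.123) = 0.08323.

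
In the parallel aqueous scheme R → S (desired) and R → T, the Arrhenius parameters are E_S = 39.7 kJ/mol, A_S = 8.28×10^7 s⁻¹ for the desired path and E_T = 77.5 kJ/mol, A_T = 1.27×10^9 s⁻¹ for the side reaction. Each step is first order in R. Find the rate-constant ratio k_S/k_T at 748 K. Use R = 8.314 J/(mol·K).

k_S/k_T = (A_S/A_T)·exp[−(E_S−E_T)/(RT)] = (A_S/A_T)·exp[(E_T−E_S)/(RT)].
(E_T−E_S)/(RT) = (77.5−39.7)×10³/(8.314×748) = 37800/6219 = 6.078.
k_S/k_T = (8.28×10^7/1.27×10^9)·exp(6.078) = 0.06520 × 436.3 = 28.4.
Since E_S < E_T, lowering the temperature improves selectivity toward S.

28.4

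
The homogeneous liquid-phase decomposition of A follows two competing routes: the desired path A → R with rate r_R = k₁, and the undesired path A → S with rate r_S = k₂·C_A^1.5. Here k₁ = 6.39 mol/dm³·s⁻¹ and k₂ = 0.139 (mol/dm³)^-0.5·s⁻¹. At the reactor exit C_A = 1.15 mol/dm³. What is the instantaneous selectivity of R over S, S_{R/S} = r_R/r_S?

S_{R/S} = r_R/r_S = (k₁)/(k₂·C_A^1.5) = (k₁/k₂)·C_A^-1.5.
= (6.39) / (0.139×1.150^1.5) = 6.390/0.1714 = 37.3.
The undesired path is higher order in A, so low C_A (CSTR or dilute feed) favours R.

37.3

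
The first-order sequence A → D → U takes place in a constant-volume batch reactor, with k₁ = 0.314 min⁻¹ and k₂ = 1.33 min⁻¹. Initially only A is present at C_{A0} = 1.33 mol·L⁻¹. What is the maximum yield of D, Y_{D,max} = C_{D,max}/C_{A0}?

Evaluating C_D at t_opt = ln(k₂/k₁)/(k₂−k₁) gives C_{D,max}/C_{A0} = (k₁/k₂)^[k₂/(k₂−k₁)].
= (0.314/1.33)^(1.33/(1.33−0.314)) = (0.2361)^(1.309) = 0.1511.

0.151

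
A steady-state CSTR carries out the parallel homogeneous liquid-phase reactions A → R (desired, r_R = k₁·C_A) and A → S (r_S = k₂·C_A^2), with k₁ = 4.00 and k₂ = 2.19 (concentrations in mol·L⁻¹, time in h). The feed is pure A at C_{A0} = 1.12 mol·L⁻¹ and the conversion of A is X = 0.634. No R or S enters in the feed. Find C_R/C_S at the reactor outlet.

Exit C_A = C_{A0}(1−X) = 1.12×0.366 = 0.4099 mol·L⁻¹.
A CSTR operates uniformly at the exit composition, giving r_R = 1.640 and r_S = 0.3680 (each k·C_A^n at C_A = 0.4099).
Overall selectivity = C_R/C_S = r_Rτ/(r_Sτ) = r_R/r_S = 4.46.

4.46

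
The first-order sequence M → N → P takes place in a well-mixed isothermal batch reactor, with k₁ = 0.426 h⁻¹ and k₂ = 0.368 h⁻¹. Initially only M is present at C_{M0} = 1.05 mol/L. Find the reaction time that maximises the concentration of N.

For first-order series the maximum of C_N occurs at t_opt = ln(k₂/k₁)/(k₂−k₁).
= ln(0.368/0.426)/(0.368−0.426) = ln(0.8638)/-0.05800 = -0.1464/-0.05800 = 2.52 h.

2.52 h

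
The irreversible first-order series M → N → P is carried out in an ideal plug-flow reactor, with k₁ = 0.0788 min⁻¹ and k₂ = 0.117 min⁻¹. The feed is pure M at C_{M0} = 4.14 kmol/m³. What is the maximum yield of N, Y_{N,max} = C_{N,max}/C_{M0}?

0.298

At the optimum, C_{N,max}/C_{M0} = (k₁/k₂)^[k₂/(k₂−k₁)].
= (0.0788/0.117)^(0.117/(0.117−0.0788)) = (0.6735)^(3.063) = 0.2980.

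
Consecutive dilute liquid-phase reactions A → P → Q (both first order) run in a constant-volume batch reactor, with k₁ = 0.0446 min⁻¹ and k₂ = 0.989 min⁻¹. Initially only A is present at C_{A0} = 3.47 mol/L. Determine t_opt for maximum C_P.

For first-order series the maximum of C_P occurs at t_opt = ln(k₂/k₁)/(k₂−k₁).
= ln(0.989/0.0446)/(0.989−0.0446) = ln(22.17)/0.9444 = 3.099/0.9444 = 3.28 min.

3.28 min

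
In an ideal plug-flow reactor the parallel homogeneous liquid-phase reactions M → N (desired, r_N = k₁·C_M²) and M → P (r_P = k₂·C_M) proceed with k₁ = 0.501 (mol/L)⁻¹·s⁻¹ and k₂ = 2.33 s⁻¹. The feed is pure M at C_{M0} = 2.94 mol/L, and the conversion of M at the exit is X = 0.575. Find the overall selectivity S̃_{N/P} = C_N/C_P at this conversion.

0.443

C_M = C_{M0}(1−X) = 1.250 mol/L.
Along a PFR/batch, dC_P/dC_M = −r_P/(r_N+r_P) = −k₂/(k₂+k₁·C_M).
Integrating from C_{M0} to C_M: C_P = (2.33/0.501)·ln[(2.33+0.501·2.94)/(2.33+0.501·1.25)] = 4.651·ln(3.803/2.956) = 1.172 mol/L.
Then C_N = (C_{M0}−C_M) − C_P = 1.690 − 1.172 = 0.5188 mol/L.
S̃_{N/P} = C_N/C_P = 0.5188/1.172 = 0.443.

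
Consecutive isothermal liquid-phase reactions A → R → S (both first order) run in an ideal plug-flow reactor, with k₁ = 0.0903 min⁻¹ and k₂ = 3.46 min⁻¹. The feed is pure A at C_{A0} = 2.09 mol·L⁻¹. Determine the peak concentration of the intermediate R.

0.0495 mol·L⁻¹

Evaluating C_R at τ_opt = ln(k₂/k₁)/(k₂−k₁) gives C_{R,max}/C_{A0} = (k₁/k₂)^[k₂/(k₂−k₁)].
= (0.0903/3.46)^(3.46/(3.46−0.0903)) = (0.02610)^(1.027) = 0.02367.
C_{R,max} = 0.02367×2.09 = 0.0495 mol·L⁻¹.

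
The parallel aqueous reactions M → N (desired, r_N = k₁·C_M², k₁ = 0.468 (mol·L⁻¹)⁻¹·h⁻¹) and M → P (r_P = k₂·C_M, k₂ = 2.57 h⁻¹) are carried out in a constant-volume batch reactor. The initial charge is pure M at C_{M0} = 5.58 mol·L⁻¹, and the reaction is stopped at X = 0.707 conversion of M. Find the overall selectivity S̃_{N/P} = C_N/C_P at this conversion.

C_M = C_{M0}(1−X) = 1.635 mol·L⁻¹.
Along a PFR/batch, dC_P/dC_M = −r_P/(r_N+r_P) = −k₂/(k₂+k₁·C_M).
Integrating from C_{M0} to C_M: C_P = (2.57/0.468)·ln[(2.57+0.468·5.58)/(2.57+0.468·1.63)] = 5.491·ln(5.181/3.335) = 2.419 mol·L⁻¹.
Then C_N = (C_{M0}−C_M) − C_P = 3.945 − 2.419 = 1.526 mol·L⁻¹.
S̃_{N/P} = C_N/C_P = 1.526/2.419 = 0.631.

0.631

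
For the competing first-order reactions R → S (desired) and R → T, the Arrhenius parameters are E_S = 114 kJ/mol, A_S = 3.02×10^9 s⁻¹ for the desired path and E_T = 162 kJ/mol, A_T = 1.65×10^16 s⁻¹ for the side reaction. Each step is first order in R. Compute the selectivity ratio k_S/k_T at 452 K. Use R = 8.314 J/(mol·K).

Since both paths have the same order in R, the concentration cancels and S_{S/T} = k_S/k_T = (A_S/A_T)·exp[(E_T−E_S)/(RT)].
(E_T−E_S)/(RT) = (162−114)×10³/(8.314×452) = 48000/3758 = 12.77.
k_S/k_T = (3.02×10^9/1.65×10^16)·exp(12.77) = 1.830×10^-7 × 3.526×10^5 = 0.0645.
Since E_S < E_T, lowering the temperature improves selectivity toward S.

0.0645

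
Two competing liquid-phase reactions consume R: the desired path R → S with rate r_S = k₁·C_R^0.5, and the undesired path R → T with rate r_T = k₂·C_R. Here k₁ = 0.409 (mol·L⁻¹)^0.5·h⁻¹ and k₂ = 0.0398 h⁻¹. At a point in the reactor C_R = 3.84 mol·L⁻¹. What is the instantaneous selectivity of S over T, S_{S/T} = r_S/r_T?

5.24

S_{S/T} = r_S/r_T = (k₁·C_R^0.5)/(k₂·C_R) = (k₁/k₂)·C_R^-0.5.
= (0.409×3.840^0.5) / (0.0398×3.840) = 0.8015/0.1528 = 5.24.
The undesired path is higher order in R, so low C_R (CSTR or dilute feed) favours S.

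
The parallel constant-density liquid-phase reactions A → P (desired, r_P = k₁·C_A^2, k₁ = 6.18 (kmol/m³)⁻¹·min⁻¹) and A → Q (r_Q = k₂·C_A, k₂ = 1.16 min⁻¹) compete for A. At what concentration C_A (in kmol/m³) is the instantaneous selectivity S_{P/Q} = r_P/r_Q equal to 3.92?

0.736 kmol/m³

S_{P/Q} = (k₁/k₂)·C_A ⇒ C_A = S·k₂/k₁.
= 3.92×1.16/6.18 = 0.736 kmol/m³.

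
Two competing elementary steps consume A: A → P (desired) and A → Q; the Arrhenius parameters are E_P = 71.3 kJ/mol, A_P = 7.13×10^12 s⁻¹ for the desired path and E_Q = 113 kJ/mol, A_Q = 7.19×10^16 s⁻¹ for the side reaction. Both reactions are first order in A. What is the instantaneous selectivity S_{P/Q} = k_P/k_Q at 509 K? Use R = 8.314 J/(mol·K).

1.89

Since both paths have the same order in A, the concentration cancels and S_{P/Q} = k_P/k_Q = (A_P/A_Q)·exp[(E_Q−E_P)/(RT)].
(E_Q−E_P)/(RT) = (113−71.3)×10³/(8.314×509) = 41700/4232 = 9.854.
k_P/k_Q = (7.13×10^12/7.19×10^16)·exp(9.854) = 9.917×10^-5 × 19032 = 1.89.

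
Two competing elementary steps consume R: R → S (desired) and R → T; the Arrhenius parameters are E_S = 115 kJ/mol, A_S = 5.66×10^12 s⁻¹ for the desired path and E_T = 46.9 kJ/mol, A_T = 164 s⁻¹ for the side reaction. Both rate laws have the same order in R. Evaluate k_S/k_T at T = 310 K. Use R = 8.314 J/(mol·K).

0.116

Since both paths have the same order in R, the concentration cancels and S_{S/T} = k_S/k_T = (A_S/A_T)·exp[(E_T−E_S)/(RT)].
(E_T−E_S)/(RT) = (46.9−115)×10³/(8.314×310) = -68100/2577 = -26.42.
k_S/k_T = (5.66×10^12/164)·exp(-26.42) = 3.451×10^10 × 3.348×10^-12 = 0.116.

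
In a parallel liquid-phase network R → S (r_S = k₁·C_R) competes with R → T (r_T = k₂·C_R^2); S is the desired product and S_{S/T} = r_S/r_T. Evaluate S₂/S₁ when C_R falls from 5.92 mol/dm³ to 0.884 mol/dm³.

6.70

S_{S/T} = (k₁/k₂)·C_R⁻¹, so S₂/S₁ = (C_{R,2}/C_{R,1})⁻¹.
= 5.92/0.884 = 6.70.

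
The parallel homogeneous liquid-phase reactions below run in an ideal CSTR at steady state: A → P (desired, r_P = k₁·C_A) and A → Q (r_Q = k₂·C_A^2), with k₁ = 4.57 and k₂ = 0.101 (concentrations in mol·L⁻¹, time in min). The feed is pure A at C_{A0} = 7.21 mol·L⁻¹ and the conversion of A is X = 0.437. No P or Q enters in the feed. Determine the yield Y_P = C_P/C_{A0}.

Exit C_A = C_{A0}(1−X) = 7.21×0.563 = 4.059 mol·L⁻¹.
A CSTR operates uniformly at the exit composition, giving r_P = 18.55 and r_Q = 1.664 (each k·C_A^n at C_A = 4.059).
Fraction of consumed A going to P: r_P/(r_P+r_Q) = 0.9177.
C_P = 0.9177·C_{A0}·X = 0.9177×7.21×0.437 = 2.89 mol·L⁻¹; Y_P = C_P/C_{A0} = 0.401.

0.401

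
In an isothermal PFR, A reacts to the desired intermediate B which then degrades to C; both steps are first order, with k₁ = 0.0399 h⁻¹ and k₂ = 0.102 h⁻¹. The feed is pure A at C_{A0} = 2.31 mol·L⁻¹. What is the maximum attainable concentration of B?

For a first-order series the maximum intermediate yield is C_{B,max}/C_{A0} = (k₁/k₂)^[k₂/(k₂−k₁)].
= (0.0399/0.102)^(0.102/(0.102−0.0399)) = (0.3912)^(1.643) = 0.2140.
C_{B,max} = 0.2140×2.31 = 0.494 mol·L⁻¹.

0.494 mol·L⁻¹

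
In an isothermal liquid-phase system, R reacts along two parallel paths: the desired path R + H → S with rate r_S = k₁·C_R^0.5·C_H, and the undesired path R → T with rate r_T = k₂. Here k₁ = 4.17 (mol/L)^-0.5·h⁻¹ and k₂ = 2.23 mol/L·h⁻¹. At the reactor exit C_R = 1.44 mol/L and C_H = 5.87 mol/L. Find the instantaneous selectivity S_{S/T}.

13.2

S_{S/T} = r_S/r_T = (k₁·C_R^0.5·C_H)/(k₂) = (k₁/k₂)·C_R^0.5·C_H.
= (4.17×1.440^0.5×5.870) / (2.23) = 29.37/2.230 = 13.2.
Since the desired path is higher order in R, keeping C_R high (PFR or concentrated feed) favours S.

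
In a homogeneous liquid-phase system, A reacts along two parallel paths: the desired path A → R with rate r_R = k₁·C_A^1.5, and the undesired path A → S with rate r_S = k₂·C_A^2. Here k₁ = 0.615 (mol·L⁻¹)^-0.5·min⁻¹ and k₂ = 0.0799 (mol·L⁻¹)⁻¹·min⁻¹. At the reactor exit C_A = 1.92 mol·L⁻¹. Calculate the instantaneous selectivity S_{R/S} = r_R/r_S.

5.55

S_{R/S} = r_R/r_S = (k₁·C_A^1.5)/(k₂·C_A^2) = (k₁/k₂)·C_A^-0.5.
= (0.615×1.920^1.5) / (0.0799×1.920^2) = 1.636/0.2945 = 5.55.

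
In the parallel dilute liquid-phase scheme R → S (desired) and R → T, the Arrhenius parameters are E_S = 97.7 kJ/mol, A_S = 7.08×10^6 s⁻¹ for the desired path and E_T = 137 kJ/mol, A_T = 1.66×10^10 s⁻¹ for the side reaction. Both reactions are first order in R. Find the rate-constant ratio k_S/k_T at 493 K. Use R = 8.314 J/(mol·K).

6.22

Since both paths have the same order in R, the concentration cancels and S_{S/T} = k_S/k_T = (A_S/A_T)·exp[(E_T−E_S)/(RT)].
(E_T−E_S)/(RT) = (137−97.7)×10³/(8.314×493) = 39300/4099 = 9.588.
k_S/k_T = (7.08×10^6/1.66×10^10)·exp(9.588) = 4.265×10^-4 × 14591 = 6.22.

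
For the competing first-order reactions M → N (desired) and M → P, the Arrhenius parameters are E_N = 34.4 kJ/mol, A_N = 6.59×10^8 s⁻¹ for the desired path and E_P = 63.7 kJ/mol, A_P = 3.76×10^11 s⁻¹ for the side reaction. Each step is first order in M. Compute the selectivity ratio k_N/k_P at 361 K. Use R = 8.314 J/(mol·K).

With equal orders, S_{N/P} = k_N/k_P = (A_N/A_P)·exp[(E_P−E_N)/(RT)].
(E_P−E_N)/(RT) = (63.7−34.4)×10³/(8.314×361) = 29300/3001 = 9.762.
k_N/k_P = (6.59×10^8/3.76×10^11)·exp(9.762) = 0.001753 × 17366 = 30.4.

30.4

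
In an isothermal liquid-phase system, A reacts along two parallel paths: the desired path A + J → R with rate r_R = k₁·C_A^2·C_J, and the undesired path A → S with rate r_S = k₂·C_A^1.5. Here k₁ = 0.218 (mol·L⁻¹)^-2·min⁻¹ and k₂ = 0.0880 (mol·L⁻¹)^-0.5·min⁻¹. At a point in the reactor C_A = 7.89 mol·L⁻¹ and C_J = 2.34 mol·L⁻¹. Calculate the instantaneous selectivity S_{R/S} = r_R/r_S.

S_{R/S} = r_R/r_S = (k₁·C_A^2·C_J)/(k₂·C_A^1.5) = (k₁/k₂)·C_A^0.5·C_J.
= (0.218×7.890^2×2.340) / (0.0880×7.890^1.5) = 31.76/1.950 = 16.3.
Since the desired path is higher order in A, keeping C_A high (PFR or concentrated feed) favours R.

16.3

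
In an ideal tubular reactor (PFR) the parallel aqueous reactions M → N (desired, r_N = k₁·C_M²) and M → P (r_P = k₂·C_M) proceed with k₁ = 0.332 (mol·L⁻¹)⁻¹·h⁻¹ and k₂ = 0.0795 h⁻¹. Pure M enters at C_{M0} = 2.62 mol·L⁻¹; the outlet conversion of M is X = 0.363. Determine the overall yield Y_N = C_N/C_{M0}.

0.326

C_M = C_{M0}(1−X) = 1.669 mol·L⁻¹.
Along a PFR/batch, dC_P/dC_M = −r_P/(r_N+r_P) = −k₂/(k₂+k₁·C_M).
Integrating from C_{M0} to C_M: C_P = (0.0795/0.332)·ln[(0.0795+0.332·2.62)/(0.0795+0.332·1.67)] = 0.2395·ln(0.9493/0.6336) = 0.09683 mol·L⁻¹.
Then C_N = (C_{M0}−C_M) − C_P = 0.9511 − 0.09683 = 0.8542 mol·L⁻¹.
Y_N = C_N/C_{M0} = 0.8542/2.62 = 0.326.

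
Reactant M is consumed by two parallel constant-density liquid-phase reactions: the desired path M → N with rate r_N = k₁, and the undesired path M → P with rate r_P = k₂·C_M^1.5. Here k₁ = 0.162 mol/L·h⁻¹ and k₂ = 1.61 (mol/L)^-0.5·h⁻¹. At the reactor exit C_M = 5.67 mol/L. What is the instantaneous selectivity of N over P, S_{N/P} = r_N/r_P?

S_{N/P} = r_N/r_P = (k₁)/(k₂·C_M^1.5) = (k₁/k₂)·C_M^-1.5.
= (0.162) / (1.61×5.670^1.5) = 0.1620/21.74 = 0.00745.

0.00745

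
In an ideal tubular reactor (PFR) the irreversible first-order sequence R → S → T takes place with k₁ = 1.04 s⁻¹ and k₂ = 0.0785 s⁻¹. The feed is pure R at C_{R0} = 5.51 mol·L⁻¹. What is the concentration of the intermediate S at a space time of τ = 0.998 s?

Solving the coupled first-order balances gives C_S(τ) = [k₁/(k₂−k₁)]·C_{R0}·(e^(−k₁τ) − e^(−k₂τ)).
e^(−k₁τ) = e^(−1.04×0.998) = e^(−1.038) = 0.3542; e^(−k₂τ) = e^(−0.07834) = 0.9246.
C_S = 1.04×5.51/(0.0785−1.04) × (0.3542−0.9246) = (-5.960)×(-0.5705) = 3.400 mol·L⁻¹.

3.40 mol·L⁻¹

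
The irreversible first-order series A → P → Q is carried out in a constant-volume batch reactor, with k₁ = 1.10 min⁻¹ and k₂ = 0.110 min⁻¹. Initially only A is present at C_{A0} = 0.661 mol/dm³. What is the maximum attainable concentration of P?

At the optimum, C_{P,max}/C_{A0} = (k₁/k₂)^[k₂/(k₂−k₁)].
= (1.10/0.110)^(0.110/(0.110−1.10)) = (10.00)^(-0.1111) = 0.7743.
C_{P,max} = 0.7743×0.661 = 0.512 mol/dm³.

0.512 mol/dm³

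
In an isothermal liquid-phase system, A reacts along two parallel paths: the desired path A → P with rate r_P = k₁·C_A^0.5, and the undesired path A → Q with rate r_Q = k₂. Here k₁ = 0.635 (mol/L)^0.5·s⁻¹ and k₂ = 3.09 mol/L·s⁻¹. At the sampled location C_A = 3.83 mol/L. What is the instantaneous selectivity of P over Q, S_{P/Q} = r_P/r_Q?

0.402

S_{P/Q} = r_P/r_Q = (k₁·C_A^0.5)/(k₂) = (k₁/k₂)·C_A^0.5.
= (0.635×3.830^0.5) / (3.09) = 1.243/3.090 = 0.402.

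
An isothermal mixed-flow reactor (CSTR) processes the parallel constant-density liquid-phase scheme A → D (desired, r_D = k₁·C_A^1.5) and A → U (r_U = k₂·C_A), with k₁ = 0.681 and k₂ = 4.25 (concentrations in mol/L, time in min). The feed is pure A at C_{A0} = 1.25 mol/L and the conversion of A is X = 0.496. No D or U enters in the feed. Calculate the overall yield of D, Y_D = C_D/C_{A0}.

0.0560

Exit C_A = C_{A0}(1−X) = 1.25×0.504 = 0.6300 mol/L.
In a CSTR the entire volume is at exit conditions, so r_D = 0.681×0.6300^1.5 = 0.3405 and r_U = 4.25×0.6300 = 2.678.
Fraction of consumed A going to D: r_D/(r_D+r_U) = 0.1128.
C_D = 0.1128·C_{A0}·X = 0.1128×1.25×0.496 = 0.0700 mol/L; Y_D = C_D/C_{A0} = 0.0560.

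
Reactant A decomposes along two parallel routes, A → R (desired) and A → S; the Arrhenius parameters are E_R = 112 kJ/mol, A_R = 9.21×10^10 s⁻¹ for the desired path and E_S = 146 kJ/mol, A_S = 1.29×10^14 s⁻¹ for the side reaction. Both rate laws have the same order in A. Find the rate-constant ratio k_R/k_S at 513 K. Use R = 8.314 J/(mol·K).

2.07

Since both paths have the same order in A, the concentration cancels and S_{R/S} = k_R/k_S = (A_R/A_S)·exp[(E_S−E_R)/(RT)].
(E_S−E_R)/(RT) = (146−112)×10³/(8.314×513) = 34000/4265 = 7.972.
k_R/k_S = (9.21×10^10/1.29×10^14)·exp(7.972) = 7.140×10^-4 × 2898 = 2.07.
Since E_R < E_S, lowering the temperature improves selectivity toward R.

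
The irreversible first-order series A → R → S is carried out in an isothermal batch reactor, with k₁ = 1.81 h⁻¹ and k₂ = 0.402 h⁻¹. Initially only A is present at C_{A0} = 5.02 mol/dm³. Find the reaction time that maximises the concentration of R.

For first-order series the maximum of C_R occurs at t_opt = ln(k₂/k₁)/(k₂−k₁).
= ln(0.402/1.81)/(0.402−1.81) = ln(0.2221)/-1.408 = -1.505/-1.408 = 1.07 h.

1.07 h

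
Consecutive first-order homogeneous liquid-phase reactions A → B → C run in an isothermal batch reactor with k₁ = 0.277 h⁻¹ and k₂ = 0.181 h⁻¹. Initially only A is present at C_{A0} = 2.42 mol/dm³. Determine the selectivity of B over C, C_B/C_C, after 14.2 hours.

0.201

For first-order series with pure A initially, C_B(t) = k₁C_{A0}/(k₂−k₁)·(e^(−k₁t) − e^(−k₂t)).
e^(−k₁t) = e^(−0.277×14.2) = e^(−3.933) = 0.01958; e^(−k₂t) = e^(−2.570) = 0.07652.
C_B = 0.277×2.42/(0.181−0.277) × (0.01958−0.07652) = (-6.983)×(-0.05694) = 0.3976 mol/dm³.
C_A = C_{A0}e^(−k₁t) = 0.04738 mol/dm³, so C_C = C_{A0}−C_A−C_B = 1.975 mol/dm³; C_B/C_C = 0.201.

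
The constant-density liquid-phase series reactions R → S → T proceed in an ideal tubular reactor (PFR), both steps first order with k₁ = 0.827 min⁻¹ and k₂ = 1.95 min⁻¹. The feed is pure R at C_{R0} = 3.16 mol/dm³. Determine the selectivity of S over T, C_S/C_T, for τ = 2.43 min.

0.119

The intermediate concentration in a first-order A→B→C sequence is C_S = k₁C_{R0}(e^(−k₁τ) − e^(−k₂τ))/(k₂−k₁).
e^(−k₁τ) = e^(−0.827×2.43) = e^(−2.010) = 0.1340; e^(−k₂τ) = e^(−4.739) = 0.008752.
C_S = 0.827×3.16/(1.95−0.827) × (0.1340−0.008752) = 2.327×0.1253 = 0.2916 mol/dm³.
C_R = C_{R0}e^(−k₁τ) = 0.4236 mol/dm³, so C_T = C_{R0}−C_R−C_S = 2.445 mol/dm³; C_S/C_T = 0.119.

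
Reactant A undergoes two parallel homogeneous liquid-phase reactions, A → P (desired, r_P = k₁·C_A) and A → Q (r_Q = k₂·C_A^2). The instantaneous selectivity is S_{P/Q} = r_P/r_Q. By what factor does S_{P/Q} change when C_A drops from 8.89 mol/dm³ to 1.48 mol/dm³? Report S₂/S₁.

S_{P/Q} = (k₁/k₂)·C_A⁻¹, so S₂/S₁ = (C_{A,2}/C_{A,1})⁻¹.
= 8.89/1.48 = 6.01.
Selectivity toward P rises as C_A falls — low-concentration operation is favoured.

6.01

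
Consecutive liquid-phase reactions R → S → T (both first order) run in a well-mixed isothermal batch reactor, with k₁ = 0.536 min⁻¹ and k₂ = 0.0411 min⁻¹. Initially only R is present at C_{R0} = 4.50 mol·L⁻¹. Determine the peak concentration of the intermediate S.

Evaluating C_S at t_opt = ln(k₂/k₁)/(k₂−k₁) gives C_{S,max}/C_{R0} = (k₁/k₂)^[k₂/(k₂−k₁)].
= (0.536/0.0411)^(0.0411/(0.0411−0.536)) = (13.04)^(-0.08305) = 0.8079.
C_{S,max} = 0.8079×4.50 = 3.64 mol·L⁻¹.

3.64 mol·L⁻¹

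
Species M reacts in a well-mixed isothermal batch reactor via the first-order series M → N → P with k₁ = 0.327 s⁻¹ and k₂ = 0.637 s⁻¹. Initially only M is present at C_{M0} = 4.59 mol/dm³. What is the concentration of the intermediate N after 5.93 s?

0.586 mol/dm³

For first-order series with pure M initially, C_N(t) = k₁C_{M0}/(k₂−k₁)·(e^(−k₁t) − e^(−k₂t)).
e^(−k₁t) = e^(−0.327×5.93) = e^(−1.939) = 0.1438; e^(−k₂t) = e^(−3.777) = 0.02288.
C_N = 0.327×4.59/(0.637−0.327) × (0.1438−0.02288) = 4.842×0.1210 = 0.5856 mol/dm³.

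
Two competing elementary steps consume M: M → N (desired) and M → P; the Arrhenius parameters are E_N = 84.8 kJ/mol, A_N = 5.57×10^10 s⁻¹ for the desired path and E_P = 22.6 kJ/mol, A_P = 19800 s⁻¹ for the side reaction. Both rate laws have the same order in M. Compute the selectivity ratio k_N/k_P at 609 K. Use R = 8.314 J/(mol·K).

With equal orders, S_{N/P} = k_N/k_P = (A_N/A_P)·exp[(E_P−E_N)/(RT)].
(E_P−E_N)/(RT) = (22.6−84.8)×10³/(8.314×609) = -62200/5063 = -12.28.
k_N/k_P = (5.57×10^10/19800)·exp(-12.28) = 2.813×10^6 × 4.622×10^-6 = 13.0.
Since E_N > E_P, raising the temperature improves selectivity toward N.

13.0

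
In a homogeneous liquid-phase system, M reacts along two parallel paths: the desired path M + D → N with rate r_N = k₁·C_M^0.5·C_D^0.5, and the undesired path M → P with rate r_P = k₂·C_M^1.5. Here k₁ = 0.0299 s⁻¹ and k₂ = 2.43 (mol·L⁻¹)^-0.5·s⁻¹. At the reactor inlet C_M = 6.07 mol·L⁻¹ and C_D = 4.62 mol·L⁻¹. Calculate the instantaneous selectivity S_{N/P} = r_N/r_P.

0.00436

S_{N/P} = r_N/r_P = (k₁·C_M^0.5·C_D^0.5)/(k₂·C_M^1.5) = (k₁/k₂)·C_M⁻¹·C_D^0.5.
= (0.0299×6.070^0.5×4.620^0.5) / (2.43×6.070^1.5) = 0.1583/36.34 = 0.00436.
The undesired path is higher order in M, so low C_M (CSTR or dilute feed) favours N.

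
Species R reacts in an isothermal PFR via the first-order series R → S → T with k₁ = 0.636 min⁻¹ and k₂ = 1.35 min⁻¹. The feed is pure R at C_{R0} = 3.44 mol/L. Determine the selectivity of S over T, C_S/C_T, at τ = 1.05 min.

0.979

The intermediate concentration in a first-order A→B→C sequence is C_S = k₁C_{R0}(e^(−k₁τ) − e^(−k₂τ))/(k₂−k₁).
e^(−k₁τ) = e^(−0.636×1.05) = e^(−0.6678) = 0.5128; e^(−k₂τ) = e^(−1.418) = 0.2423.
C_S = 0.636×3.44/(1.35−0.636) × (0.5128−0.2423) = 3.064×0.2705 = 0.8289 mol/L.
C_R = C_{R0}e^(−k₁τ) = 1.764 mol/L, so C_T = C_{R0}−C_R−C_S = 0.8469 mol/L; C_S/C_T = 0.979.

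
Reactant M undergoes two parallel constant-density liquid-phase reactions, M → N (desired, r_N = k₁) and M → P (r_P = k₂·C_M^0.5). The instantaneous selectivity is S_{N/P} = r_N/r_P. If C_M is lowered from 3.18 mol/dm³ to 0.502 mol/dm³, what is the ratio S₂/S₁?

S_{N/P} = (k₁/k₂)·C_M^-0.5, so S₂/S₁ = (C_{M,2}/C_{M,1})^-0.5.
= (0.502/3.18)^(-0.5) = (0.1579)^(-0.5) = 2.52.

2.52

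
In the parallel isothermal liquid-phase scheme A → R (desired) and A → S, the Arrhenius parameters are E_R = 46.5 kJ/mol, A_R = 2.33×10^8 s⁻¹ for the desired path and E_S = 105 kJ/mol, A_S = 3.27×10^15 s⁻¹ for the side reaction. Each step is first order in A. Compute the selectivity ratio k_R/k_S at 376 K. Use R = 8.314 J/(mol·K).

Since both paths have the same order in A, the concentration cancels and S_{R/S} = k_R/k_S = (A_R/A_S)·exp[(E_S−E_R)/(RT)].
(E_S−E_R)/(RT) = (105−46.5)×10³/(8.314×376) = 58500/3126 = 18.71.
k_R/k_S = (2.33×10^8/3.27×10^15)·exp(18.71) = 7.125×10^-8 × 1.340×10^8 = 9.55.

9.55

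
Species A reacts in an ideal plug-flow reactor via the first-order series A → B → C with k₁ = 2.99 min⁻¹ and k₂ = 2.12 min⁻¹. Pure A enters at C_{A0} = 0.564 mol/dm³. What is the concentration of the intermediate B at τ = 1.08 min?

Solving the coupled first-order balances gives C_B(τ) = [k₁/(k₂−k₁)]·C_{A0}·(e^(−k₁τ) − e^(−k₂τ)).
e^(−k₁τ) = e^(−2.99×1.08) = e^(−3.229) = 0.03959; e^(−k₂τ) = e^(−2.290) = 0.1013.
C_B = 2.99×0.564/(2.12−2.99) × (0.03959−0.1013) = (-1.938)×(-0.06172) = 0.1196 mol/dm³.

0.120 mol/dm³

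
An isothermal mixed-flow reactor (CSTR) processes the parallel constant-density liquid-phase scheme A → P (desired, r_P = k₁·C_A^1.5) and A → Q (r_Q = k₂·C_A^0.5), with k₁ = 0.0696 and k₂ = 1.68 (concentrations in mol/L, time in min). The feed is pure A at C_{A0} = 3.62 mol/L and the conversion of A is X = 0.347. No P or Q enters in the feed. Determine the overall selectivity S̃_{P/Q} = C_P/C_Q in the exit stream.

0.0979

Exit C_A = C_{A0}(1−X) = 3.62×0.653 = 2.364 mol/L.
Rates in a CSTR are evaluated at the outlet concentration: r_P = 0.0696×2.364^1.5 = 0.2530, r_Q = 1.68×2.364^0.5 = 2.583.
Overall selectivity = C_P/C_Q = r_Pτ/(r_Qτ) = r_P/r_Q = 0.0979.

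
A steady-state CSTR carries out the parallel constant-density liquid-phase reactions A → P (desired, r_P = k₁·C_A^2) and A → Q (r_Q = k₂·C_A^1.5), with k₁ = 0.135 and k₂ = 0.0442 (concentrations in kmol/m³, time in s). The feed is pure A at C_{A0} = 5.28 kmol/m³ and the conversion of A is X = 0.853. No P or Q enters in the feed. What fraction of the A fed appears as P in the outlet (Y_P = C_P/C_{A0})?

0.622

Exit C_A = C_{A0}(1−X) = 5.28×0.147 = 0.7762 kmol/m³.
Rates in a CSTR are evaluated at the outlet concentration: r_P = 0.135×0.7762^2 = 0.08133, r_Q = 0.0442×0.7762^1.5 = 0.03022.
Fraction of consumed A going to P: r_P/(r_P+r_Q) = 0.7291.
C_P = 0.7291·C_{A0}·X = 0.7291×5.28×0.853 = 3.28 kmol/m³; Y_P = C_P/C_{A0} = 0.622.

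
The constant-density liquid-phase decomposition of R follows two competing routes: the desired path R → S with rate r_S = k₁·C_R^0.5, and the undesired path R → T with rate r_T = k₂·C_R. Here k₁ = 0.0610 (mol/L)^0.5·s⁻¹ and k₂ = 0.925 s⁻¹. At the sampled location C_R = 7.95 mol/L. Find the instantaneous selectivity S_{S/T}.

0.0234

S_{S/T} = r_S/r_T = (k₁·C_R^0.5)/(k₂·C_R) = (k₁/k₂)·C_R^-0.5.
= (0.0610×7.950^0.5) / (0.925×7.950) = 0.1720/7.354 = 0.0234.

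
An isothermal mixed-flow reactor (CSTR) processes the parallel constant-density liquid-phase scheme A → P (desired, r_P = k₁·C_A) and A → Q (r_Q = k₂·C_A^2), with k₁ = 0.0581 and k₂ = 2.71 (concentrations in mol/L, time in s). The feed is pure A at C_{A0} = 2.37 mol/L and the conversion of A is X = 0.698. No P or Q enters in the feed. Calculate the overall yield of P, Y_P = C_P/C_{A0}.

Exit C_A = C_{A0}(1−X) = 2.37×0.302 = 0.7157 mol/L.
A CSTR operates uniformly at the exit composition, giving r_P = 0.04158 and r_Q = 1.388 (each k·C_A^n at C_A = 0.7157).
Fraction of consumed A going to P: r_P/(r_P+r_Q) = 0.02908.
C_P = 0.02908·C_{A0}·X = 0.02908×2.37×0.698 = 0.0481 mol/L; Y_P = C_P/C_{A0} = 0.0203.

0.0203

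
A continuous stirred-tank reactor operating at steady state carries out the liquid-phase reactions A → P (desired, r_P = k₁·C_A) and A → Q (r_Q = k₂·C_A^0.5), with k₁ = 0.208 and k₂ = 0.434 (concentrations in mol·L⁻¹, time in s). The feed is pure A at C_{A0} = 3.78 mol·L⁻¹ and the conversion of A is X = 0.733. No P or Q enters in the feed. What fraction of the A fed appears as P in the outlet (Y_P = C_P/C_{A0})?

Exit C_A = C_{A0}(1−X) = 3.78×0.267 = 1.009 mol·L⁻¹.
A CSTR operates uniformly at the exit composition, giving r_P = 0.2099 and r_Q = 0.4360 (each k·C_A^n at C_A = 1.009).
Fraction of consumed A going to P: r_P/(r_P+r_Q) = 0.3250.
C_P = 0.3250·C_{A0}·X = 0.3250×3.78×0.733 = 0.900 mol·L⁻¹; Y_P = C_P/C_{A0} = 0.238.

0.238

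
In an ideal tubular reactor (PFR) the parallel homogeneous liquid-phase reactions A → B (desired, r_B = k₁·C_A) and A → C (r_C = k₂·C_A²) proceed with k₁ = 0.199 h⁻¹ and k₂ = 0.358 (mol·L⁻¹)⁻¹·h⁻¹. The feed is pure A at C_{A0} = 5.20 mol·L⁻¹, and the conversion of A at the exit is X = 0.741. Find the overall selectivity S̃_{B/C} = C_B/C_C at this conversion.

0.190

C_A = C_{A0}(1−X) = 1.347 mol·L⁻¹.
Along a PFR/batch, dC_B/dC_A = −r_B/(r_B+r_C) = −k₁/(k₁+k₂·C_A).
Integrating from C_{A0} to C_A: C_B = (0.199/0.358)·ln[(0.199+0.358·5.20)/(0.199+0.358·1.35)] = 0.5559·ln(2.061/0.6812) = 0.6153 mol·L⁻¹.
C_C = (C_{A0}−C_A)−C_B = 3.238 mol·L⁻¹; S̃_{B/C} = 0.6153/3.238 = 0.190.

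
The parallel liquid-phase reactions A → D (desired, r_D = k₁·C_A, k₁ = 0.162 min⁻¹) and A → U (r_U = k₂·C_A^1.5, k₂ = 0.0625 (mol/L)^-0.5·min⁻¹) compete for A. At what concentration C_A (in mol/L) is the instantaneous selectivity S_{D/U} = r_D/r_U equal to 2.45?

1.12 mol/L

S_{D/U} = (k₁/k₂)·C_A^-0.5 ⇒ C_A = (S·k₂/k₁)^(-2).
= (2.45×0.0625/0.162)^(-2) = (0.9452)^(-2) = 1.12 mol/L.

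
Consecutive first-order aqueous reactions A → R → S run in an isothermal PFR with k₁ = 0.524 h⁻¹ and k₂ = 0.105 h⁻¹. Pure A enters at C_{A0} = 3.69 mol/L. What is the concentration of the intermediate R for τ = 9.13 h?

Solving the coupled first-order balances gives C_R(τ) = [k₁/(k₂−k₁)]·C_{A0}·(e^(−k₁τ) − e^(−k₂τ)).
e^(−k₁τ) = e^(−0.524×9.13) = e^(−4.784) = 0.008361; e^(−k₂τ) = e^(−0.9587) = 0.3834.
C_R = 0.524×3.69/(0.105−0.524) × (0.008361−0.3834) = (-4.615)×(-0.3750) = 1.731 mol/L.

1.73 mol/L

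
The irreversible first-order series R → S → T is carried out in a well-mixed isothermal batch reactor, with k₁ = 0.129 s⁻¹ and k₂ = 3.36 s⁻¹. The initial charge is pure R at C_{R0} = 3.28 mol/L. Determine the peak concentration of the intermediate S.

0.111 mol/L

Evaluating C_S at t_opt = ln(k₂/k₁)/(k₂−k₁) gives C_{S,max}/C_{R0} = (k₁/k₂)^[k₂/(k₂−k₁)].
= (0.129/3.36)^(3.36/(3.36−0.129)) = (0.03839)^(1.040) = 0.03371.
C_{S,max} = 0.03371×3.28 = 0.111 mol/L.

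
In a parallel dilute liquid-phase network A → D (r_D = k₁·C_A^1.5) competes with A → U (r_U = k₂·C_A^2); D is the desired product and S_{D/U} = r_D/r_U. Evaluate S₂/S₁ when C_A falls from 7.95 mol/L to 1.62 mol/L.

S_{D/U} = (k₁/k₂)·C_A^-0.5, so S₂/S₁ = (C_{A,2}/C_{A,1})^-0.5.
= (1.62/7.95)^(-0.5) = (0.2038)^(-0.5) = 2.22.
Selectivity toward D rises as C_A falls — low-concentration operation is favoured.

2.22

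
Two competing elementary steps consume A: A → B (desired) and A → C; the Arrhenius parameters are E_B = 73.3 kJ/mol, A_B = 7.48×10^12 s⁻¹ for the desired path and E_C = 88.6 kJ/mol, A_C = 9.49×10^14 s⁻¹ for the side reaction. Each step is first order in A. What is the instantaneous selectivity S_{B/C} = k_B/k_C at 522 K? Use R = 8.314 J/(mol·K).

With equal orders, S_{B/C} = k_B/k_C = (A_B/A_C)·exp[(E_C−E_B)/(RT)].
(E_C−E_B)/(RT) = (88.6−73.3)×10³/(8.314×522) = 15300/4340 = 3.525.
k_B/k_C = (7.48×10^12/9.49×10^14)·exp(3.525) = 0.007882 × 33.97 = 0.268.

0.268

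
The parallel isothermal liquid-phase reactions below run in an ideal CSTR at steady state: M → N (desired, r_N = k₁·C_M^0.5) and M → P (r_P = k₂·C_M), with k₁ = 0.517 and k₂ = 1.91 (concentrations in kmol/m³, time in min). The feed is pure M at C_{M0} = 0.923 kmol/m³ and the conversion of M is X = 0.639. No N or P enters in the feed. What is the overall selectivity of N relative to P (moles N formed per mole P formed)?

Exit C_M = C_{M0}(1−X) = 0.923×0.361 = 0.3332 kmol/m³.
A CSTR operates uniformly at the exit composition, giving r_N = 0.2984 and r_P = 0.6364 (each k·C_M^n at C_M = 0.3332).
Overall selectivity = C_N/C_P = r_Nτ/(r_Pτ) = r_N/r_P = 0.469.

0.469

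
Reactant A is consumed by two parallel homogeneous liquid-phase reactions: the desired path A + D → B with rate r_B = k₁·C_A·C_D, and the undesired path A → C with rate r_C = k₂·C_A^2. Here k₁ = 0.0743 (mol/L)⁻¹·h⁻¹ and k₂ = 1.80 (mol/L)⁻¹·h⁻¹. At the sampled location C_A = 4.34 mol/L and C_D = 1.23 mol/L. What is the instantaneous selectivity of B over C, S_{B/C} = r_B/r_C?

0.0117

S_{B/C} = r_B/r_C = (k₁·C_A·C_D)/(k₂·C_A^2) = (k₁/k₂)·C_A⁻¹·C_D.
= (0.0743×4.340×1.230) / (1.80×4.340^2) = 0.3966/33.90 = 0.0117.
The undesired path is higher order in A, so low C_A (CSTR or dilute feed) favours B.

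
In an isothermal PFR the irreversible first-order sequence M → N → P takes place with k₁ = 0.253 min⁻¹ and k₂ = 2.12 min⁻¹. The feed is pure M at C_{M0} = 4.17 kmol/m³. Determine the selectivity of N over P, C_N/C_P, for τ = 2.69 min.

0.160

The intermediate concentration in a first-order A→B→C sequence is C_N = k₁C_{M0}(e^(−k₁τ) − e^(−k₂τ))/(k₂−k₁).
e^(−k₁τ) = e^(−0.253×2.69) = e^(−0.6806) = 0.5063; e^(−k₂τ) = e^(−5.703) = 0.003337.
C_N = 0.253×4.17/(2.12−0.253) × (0.5063−0.003337) = 0.5651×0.5030 = 0.2842 kmol/m³.
C_M = C_{M0}e^(−k₁τ) = 2.111 kmol/m³, so C_P = C_{M0}−C_M−C_N = 1.774 kmol/m³; C_N/C_P = 0.160.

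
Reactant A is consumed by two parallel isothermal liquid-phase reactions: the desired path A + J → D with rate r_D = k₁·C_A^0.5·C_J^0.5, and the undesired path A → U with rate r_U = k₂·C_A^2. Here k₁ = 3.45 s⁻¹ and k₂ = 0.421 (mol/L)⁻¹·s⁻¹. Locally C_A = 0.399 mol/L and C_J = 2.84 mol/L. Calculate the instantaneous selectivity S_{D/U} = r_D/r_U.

54.8

S_{D/U} = r_D/r_U = (k₁·C_A^0.5·C_J^0.5)/(k₂·C_A^2) = (k₁/k₂)·C_A^-1.5·C_J^0.5.
= (3.45×0.3990^0.5×2.840^0.5) / (0.421×0.3990^2) = 3.673/0.06702 = 54.8.
The undesired path is higher order in A, so low C_A (CSTR or dilute feed) favours D.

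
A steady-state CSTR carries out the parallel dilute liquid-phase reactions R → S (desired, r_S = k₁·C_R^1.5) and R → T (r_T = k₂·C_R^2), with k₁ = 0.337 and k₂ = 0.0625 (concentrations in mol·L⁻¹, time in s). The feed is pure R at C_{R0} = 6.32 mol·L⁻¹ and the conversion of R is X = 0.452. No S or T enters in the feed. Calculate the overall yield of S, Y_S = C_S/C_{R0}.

0.336

Exit C_R = C_{R0}(1−X) = 6.32×0.548 = 3.463 mol·L⁻¹.
Rates in a CSTR are evaluated at the outlet concentration: r_S = 0.337×3.463^1.5 = 2.172, r_T = 0.0625×3.463^2 = 0.7497.
Fraction of consumed R going to S: r_S/(r_S+r_T) = 0.7434.
C_S = 0.7434·C_{R0}·X = 0.7434×6.32×0.452 = 2.12 mol·L⁻¹; Y_S = C_S/C_{R0} = 0.336.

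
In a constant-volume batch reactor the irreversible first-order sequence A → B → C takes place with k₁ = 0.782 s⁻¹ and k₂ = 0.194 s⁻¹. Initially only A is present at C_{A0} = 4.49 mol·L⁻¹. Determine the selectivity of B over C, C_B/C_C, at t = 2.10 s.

For first-order series with pure A initially, C_B(t) = k₁C_{A0}/(k₂−k₁)·(e^(−k₁t) − e^(−k₂t)).
e^(−k₁t) = e^(−0.782×2.10) = e^(−1.642) = 0.1936; e^(−k₂t) = e^(−0.4074) = 0.6654.
C_B = 0.782×4.49/(0.194−0.782) × (0.1936−0.6654) = (-5.971)×(-0.4718) = 2.817 mol·L⁻¹.
C_A = C_{A0}e^(−k₁t) = 0.8691 mol·L⁻¹, so C_C = C_{A0}−C_A−C_B = 0.8035 mol·L⁻¹; C_B/C_C = 3.51.

3.51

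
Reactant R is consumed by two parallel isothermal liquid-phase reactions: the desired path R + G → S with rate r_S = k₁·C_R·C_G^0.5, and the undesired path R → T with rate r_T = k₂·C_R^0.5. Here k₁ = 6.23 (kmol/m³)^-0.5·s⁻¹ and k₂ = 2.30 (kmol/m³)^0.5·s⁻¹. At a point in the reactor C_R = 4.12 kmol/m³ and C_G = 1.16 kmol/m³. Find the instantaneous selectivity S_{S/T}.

5.92

S_{S/T} = r_S/r_T = (k₁·C_R·C_G^0.5)/(k₂·C_R^0.5) = (k₁/k₂)·C_R^0.5·C_G^0.5.
= (6.23×4.120×1.160^0.5) / (2.30×4.120^0.5) = 27.64/4.668 = 5.92.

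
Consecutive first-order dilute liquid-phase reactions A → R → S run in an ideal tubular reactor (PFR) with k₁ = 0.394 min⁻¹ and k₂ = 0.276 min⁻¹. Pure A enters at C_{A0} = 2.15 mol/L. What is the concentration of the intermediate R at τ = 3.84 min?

0.906 mol/L

Solving the coupled first-order balances gives C_R(τ) = [k₁/(k₂−k₁)]·C_{A0}·(e^(−k₁τ) − e^(−k₂τ)).
e^(−k₁τ) = e^(−0.394×3.84) = e^(−1.513) = 0.2203; e^(−k₂τ) = e^(−1.060) = 0.3465.
C_R = 0.394×2.15/(0.276−0.394) × (0.2203−0.3465) = (-7.179)×(-0.1263) = 0.9064 mol/L.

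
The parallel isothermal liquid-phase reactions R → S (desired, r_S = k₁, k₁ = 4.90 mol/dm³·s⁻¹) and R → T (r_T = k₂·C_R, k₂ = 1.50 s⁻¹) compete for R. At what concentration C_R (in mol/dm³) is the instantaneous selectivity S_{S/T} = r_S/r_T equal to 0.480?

6.81 mol/dm³

S_{S/T} = (k₁/k₂)·C_R⁻¹ ⇒ C_R = (S·k₂/k₁)^(-1).
= (0.480×1.50/4.90)^(-1) = (0.1469)^(-1) = 6.81 mol/dm³.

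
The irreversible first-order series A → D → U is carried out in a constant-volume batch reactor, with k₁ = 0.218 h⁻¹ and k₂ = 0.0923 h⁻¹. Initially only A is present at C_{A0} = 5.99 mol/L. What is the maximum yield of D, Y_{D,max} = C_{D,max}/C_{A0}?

Evaluating C_D at t_opt = ln(k₂/k₁)/(k₂−k₁) gives C_{D,max}/C_{A0} = (k₁/k₂)^[k₂/(k₂−k₁)].
= (0.218/0.0923)^(0.0923/(0.0923−0.218)) = (2.362)^(-0.7343) = 0.5320.

0.532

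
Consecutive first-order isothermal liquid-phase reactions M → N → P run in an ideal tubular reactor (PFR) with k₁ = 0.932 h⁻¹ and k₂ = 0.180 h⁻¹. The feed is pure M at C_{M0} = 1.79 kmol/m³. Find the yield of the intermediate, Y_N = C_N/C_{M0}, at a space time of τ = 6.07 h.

0.411

Solving the coupled first-order balances gives C_N(τ) = [k₁/(k₂−k₁)]·C_{M0}·(e^(−k₁τ) − e^(−k₂τ)).
e^(−k₁τ) = e^(−0.932×6.07) = e^(−5.657) = 0.003492; e^(−k₂τ) = e^(−1.093) = 0.3353.
C_N = 0.932×1.79/(0.180−0.932) × (0.003492−0.3353) = (-2.218)×(-0.3319) = 0.7362 kmol/m³.
Y_N = C_N/C_{M0} = 0.7362/1.79 = 0.411.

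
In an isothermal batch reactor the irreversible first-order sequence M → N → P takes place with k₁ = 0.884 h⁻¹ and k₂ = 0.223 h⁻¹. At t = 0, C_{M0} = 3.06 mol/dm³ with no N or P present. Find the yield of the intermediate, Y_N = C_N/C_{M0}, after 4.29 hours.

0.484

Solving the coupled first-order balances gives C_N(t) = [k₁/(k₂−k₁)]·C_{M0}·(e^(−k₁t) − e^(−k₂t)).
e^(−k₁t) = e^(−0.884×4.29) = e^(−3.792) = 0.02254; e^(−k₂t) = e^(−0.9567) = 0.3842.
C_N = 0.884×3.06/(0.223−0.884) × (0.02254−0.3842) = (-4.092)×(-0.3616) = 1.480 mol/dm³.
Y_N = C_N/C_{M0} = 1.480/3.06 = 0.484.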